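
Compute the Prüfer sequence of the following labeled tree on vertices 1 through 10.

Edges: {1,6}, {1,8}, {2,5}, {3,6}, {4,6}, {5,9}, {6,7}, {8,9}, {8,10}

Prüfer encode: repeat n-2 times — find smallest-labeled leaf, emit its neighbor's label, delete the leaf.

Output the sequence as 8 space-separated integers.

Step 1: leaves = {2,3,4,7,10}. Remove smallest leaf 2, emit neighbor 5.
Step 2: leaves = {3,4,5,7,10}. Remove smallest leaf 3, emit neighbor 6.
Step 3: leaves = {4,5,7,10}. Remove smallest leaf 4, emit neighbor 6.
Step 4: leaves = {5,7,10}. Remove smallest leaf 5, emit neighbor 9.
Step 5: leaves = {7,9,10}. Remove smallest leaf 7, emit neighbor 6.
Step 6: leaves = {6,9,10}. Remove smallest leaf 6, emit neighbor 1.
Step 7: leaves = {1,9,10}. Remove smallest leaf 1, emit neighbor 8.
Step 8: leaves = {9,10}. Remove smallest leaf 9, emit neighbor 8.
Done: 2 vertices remain (8, 10). Sequence = [5 6 6 9 6 1 8 8]

Answer: 5 6 6 9 6 1 8 8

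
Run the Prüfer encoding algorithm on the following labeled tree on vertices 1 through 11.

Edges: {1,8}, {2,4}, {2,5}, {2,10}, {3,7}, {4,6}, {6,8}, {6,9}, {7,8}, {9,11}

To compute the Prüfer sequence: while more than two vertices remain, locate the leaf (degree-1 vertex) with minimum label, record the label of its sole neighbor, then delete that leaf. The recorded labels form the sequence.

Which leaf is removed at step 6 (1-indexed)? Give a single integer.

Step 1: current leaves = {1,3,5,10,11}. Remove leaf 1 (neighbor: 8).
Step 2: current leaves = {3,5,10,11}. Remove leaf 3 (neighbor: 7).
Step 3: current leaves = {5,7,10,11}. Remove leaf 5 (neighbor: 2).
Step 4: current leaves = {7,10,11}. Remove leaf 7 (neighbor: 8).
Step 5: current leaves = {8,10,11}. Remove leaf 8 (neighbor: 6).
Step 6: current leaves = {10,11}. Remove leaf 10 (neighbor: 2).

Answer: 10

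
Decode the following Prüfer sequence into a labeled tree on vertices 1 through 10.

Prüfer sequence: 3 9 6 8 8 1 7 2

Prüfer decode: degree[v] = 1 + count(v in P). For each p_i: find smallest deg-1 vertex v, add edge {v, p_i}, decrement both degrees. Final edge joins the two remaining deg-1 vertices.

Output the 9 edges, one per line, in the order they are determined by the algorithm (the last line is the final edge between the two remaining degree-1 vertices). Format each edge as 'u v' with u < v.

Answer: 3 4
3 9
5 6
6 8
8 9
1 8
1 7
2 7
2 10

Derivation:
Initial degrees: {1:2, 2:2, 3:2, 4:1, 5:1, 6:2, 7:2, 8:3, 9:2, 10:1}
Step 1: smallest deg-1 vertex = 4, p_1 = 3. Add edge {3,4}. Now deg[4]=0, deg[3]=1.
Step 2: smallest deg-1 vertex = 3, p_2 = 9. Add edge {3,9}. Now deg[3]=0, deg[9]=1.
Step 3: smallest deg-1 vertex = 5, p_3 = 6. Add edge {5,6}. Now deg[5]=0, deg[6]=1.
Step 4: smallest deg-1 vertex = 6, p_4 = 8. Add edge {6,8}. Now deg[6]=0, deg[8]=2.
Step 5: smallest deg-1 vertex = 9, p_5 = 8. Add edge {8,9}. Now deg[9]=0, deg[8]=1.
Step 6: smallest deg-1 vertex = 8, p_6 = 1. Add edge {1,8}. Now deg[8]=0, deg[1]=1.
Step 7: smallest deg-1 vertex = 1, p_7 = 7. Add edge {1,7}. Now deg[1]=0, deg[7]=1.
Step 8: smallest deg-1 vertex = 7, p_8 = 2. Add edge {2,7}. Now deg[7]=0, deg[2]=1.
Final: two remaining deg-1 vertices are 2, 10. Add edge {2,10}.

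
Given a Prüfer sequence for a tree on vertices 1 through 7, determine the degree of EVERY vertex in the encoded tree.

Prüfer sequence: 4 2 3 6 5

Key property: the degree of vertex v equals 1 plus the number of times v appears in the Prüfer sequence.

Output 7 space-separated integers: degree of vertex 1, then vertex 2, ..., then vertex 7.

Answer: 1 2 2 2 2 2 1

Derivation:
p_1 = 4: count[4] becomes 1
p_2 = 2: count[2] becomes 1
p_3 = 3: count[3] becomes 1
p_4 = 6: count[6] becomes 1
p_5 = 5: count[5] becomes 1
Degrees (1 + count): deg[1]=1+0=1, deg[2]=1+1=2, deg[3]=1+1=2, deg[4]=1+1=2, deg[5]=1+1=2, deg[6]=1+1=2, deg[7]=1+0=1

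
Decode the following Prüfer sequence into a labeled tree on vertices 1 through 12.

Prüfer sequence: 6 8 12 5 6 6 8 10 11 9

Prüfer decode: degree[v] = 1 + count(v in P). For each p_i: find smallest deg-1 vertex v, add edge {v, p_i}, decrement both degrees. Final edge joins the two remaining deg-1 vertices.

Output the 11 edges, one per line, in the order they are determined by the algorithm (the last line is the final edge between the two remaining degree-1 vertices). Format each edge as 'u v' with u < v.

Initial degrees: {1:1, 2:1, 3:1, 4:1, 5:2, 6:4, 7:1, 8:3, 9:2, 10:2, 11:2, 12:2}
Step 1: smallest deg-1 vertex = 1, p_1 = 6. Add edge {1,6}. Now deg[1]=0, deg[6]=3.
Step 2: smallest deg-1 vertex = 2, p_2 = 8. Add edge {2,8}. Now deg[2]=0, deg[8]=2.
Step 3: smallest deg-1 vertex = 3, p_3 = 12. Add edge {3,12}. Now deg[3]=0, deg[12]=1.
Step 4: smallest deg-1 vertex = 4, p_4 = 5. Add edge {4,5}. Now deg[4]=0, deg[5]=1.
Step 5: smallest deg-1 vertex = 5, p_5 = 6. Add edge {5,6}. Now deg[5]=0, deg[6]=2.
Step 6: smallest deg-1 vertex = 7, p_6 = 6. Add edge {6,7}. Now deg[7]=0, deg[6]=1.
Step 7: smallest deg-1 vertex = 6, p_7 = 8. Add edge {6,8}. Now deg[6]=0, deg[8]=1.
Step 8: smallest deg-1 vertex = 8, p_8 = 10. Add edge {8,10}. Now deg[8]=0, deg[10]=1.
Step 9: smallest deg-1 vertex = 10, p_9 = 11. Add edge {10,11}. Now deg[10]=0, deg[11]=1.
Step 10: smallest deg-1 vertex = 11, p_10 = 9. Add edge {9,11}. Now deg[11]=0, deg[9]=1.
Final: two remaining deg-1 vertices are 9, 12. Add edge {9,12}.

Answer: 1 6
2 8
3 12
4 5
5 6
6 7
6 8
8 10
10 11
9 11
9 12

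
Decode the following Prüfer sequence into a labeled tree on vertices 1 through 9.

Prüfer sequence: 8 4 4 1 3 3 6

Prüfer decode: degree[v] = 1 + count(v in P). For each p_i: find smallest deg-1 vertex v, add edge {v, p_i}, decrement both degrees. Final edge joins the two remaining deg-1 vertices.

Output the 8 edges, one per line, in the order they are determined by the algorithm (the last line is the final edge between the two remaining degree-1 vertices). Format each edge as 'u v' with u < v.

Initial degrees: {1:2, 2:1, 3:3, 4:3, 5:1, 6:2, 7:1, 8:2, 9:1}
Step 1: smallest deg-1 vertex = 2, p_1 = 8. Add edge {2,8}. Now deg[2]=0, deg[8]=1.
Step 2: smallest deg-1 vertex = 5, p_2 = 4. Add edge {4,5}. Now deg[5]=0, deg[4]=2.
Step 3: smallest deg-1 vertex = 7, p_3 = 4. Add edge {4,7}. Now deg[7]=0, deg[4]=1.
Step 4: smallest deg-1 vertex = 4, p_4 = 1. Add edge {1,4}. Now deg[4]=0, deg[1]=1.
Step 5: smallest deg-1 vertex = 1, p_5 = 3. Add edge {1,3}. Now deg[1]=0, deg[3]=2.
Step 6: smallest deg-1 vertex = 8, p_6 = 3. Add edge {3,8}. Now deg[8]=0, deg[3]=1.
Step 7: smallest deg-1 vertex = 3, p_7 = 6. Add edge {3,6}. Now deg[3]=0, deg[6]=1.
Final: two remaining deg-1 vertices are 6, 9. Add edge {6,9}.

Answer: 2 8
4 5
4 7
1 4
1 3
3 8
3 6
6 9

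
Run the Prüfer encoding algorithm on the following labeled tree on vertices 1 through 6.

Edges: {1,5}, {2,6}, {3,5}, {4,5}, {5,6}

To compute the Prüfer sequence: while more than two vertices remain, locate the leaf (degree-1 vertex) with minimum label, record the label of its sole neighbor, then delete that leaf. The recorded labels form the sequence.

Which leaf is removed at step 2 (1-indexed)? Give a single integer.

Answer: 2

Derivation:
Step 1: current leaves = {1,2,3,4}. Remove leaf 1 (neighbor: 5).
Step 2: current leaves = {2,3,4}. Remove leaf 2 (neighbor: 6).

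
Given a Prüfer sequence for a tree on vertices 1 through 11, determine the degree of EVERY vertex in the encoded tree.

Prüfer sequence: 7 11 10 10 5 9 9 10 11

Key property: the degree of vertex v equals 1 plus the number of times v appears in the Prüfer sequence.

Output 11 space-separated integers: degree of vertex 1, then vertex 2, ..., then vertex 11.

Answer: 1 1 1 1 2 1 2 1 3 4 3

Derivation:
p_1 = 7: count[7] becomes 1
p_2 = 11: count[11] becomes 1
p_3 = 10: count[10] becomes 1
p_4 = 10: count[10] becomes 2
p_5 = 5: count[5] becomes 1
p_6 = 9: count[9] becomes 1
p_7 = 9: count[9] becomes 2
p_8 = 10: count[10] becomes 3
p_9 = 11: count[11] becomes 2
Degrees (1 + count): deg[1]=1+0=1, deg[2]=1+0=1, deg[3]=1+0=1, deg[4]=1+0=1, deg[5]=1+1=2, deg[6]=1+0=1, deg[7]=1+1=2, deg[8]=1+0=1, deg[9]=1+2=3, deg[10]=1+3=4, deg[11]=1+2=3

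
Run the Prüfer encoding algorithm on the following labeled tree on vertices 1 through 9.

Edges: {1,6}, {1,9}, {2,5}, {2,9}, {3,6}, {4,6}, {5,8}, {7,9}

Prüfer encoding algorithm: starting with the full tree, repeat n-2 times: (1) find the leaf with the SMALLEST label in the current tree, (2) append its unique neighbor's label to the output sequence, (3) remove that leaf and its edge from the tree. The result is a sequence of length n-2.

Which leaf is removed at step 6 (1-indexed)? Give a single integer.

Answer: 8

Derivation:
Step 1: current leaves = {3,4,7,8}. Remove leaf 3 (neighbor: 6).
Step 2: current leaves = {4,7,8}. Remove leaf 4 (neighbor: 6).
Step 3: current leaves = {6,7,8}. Remove leaf 6 (neighbor: 1).
Step 4: current leaves = {1,7,8}. Remove leaf 1 (neighbor: 9).
Step 5: current leaves = {7,8}. Remove leaf 7 (neighbor: 9).
Step 6: current leaves = {8,9}. Remove leaf 8 (neighbor: 5).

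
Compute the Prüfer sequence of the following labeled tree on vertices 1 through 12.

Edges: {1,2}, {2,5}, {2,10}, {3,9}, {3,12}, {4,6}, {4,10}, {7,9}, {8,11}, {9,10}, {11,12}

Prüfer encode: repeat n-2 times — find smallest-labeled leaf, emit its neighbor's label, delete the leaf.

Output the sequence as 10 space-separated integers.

Answer: 2 2 10 4 10 9 11 9 3 12

Derivation:
Step 1: leaves = {1,5,6,7,8}. Remove smallest leaf 1, emit neighbor 2.
Step 2: leaves = {5,6,7,8}. Remove smallest leaf 5, emit neighbor 2.
Step 3: leaves = {2,6,7,8}. Remove smallest leaf 2, emit neighbor 10.
Step 4: leaves = {6,7,8}. Remove smallest leaf 6, emit neighbor 4.
Step 5: leaves = {4,7,8}. Remove smallest leaf 4, emit neighbor 10.
Step 6: leaves = {7,8,10}. Remove smallest leaf 7, emit neighbor 9.
Step 7: leaves = {8,10}. Remove smallest leaf 8, emit neighbor 11.
Step 8: leaves = {10,11}. Remove smallest leaf 10, emit neighbor 9.
Step 9: leaves = {9,11}. Remove smallest leaf 9, emit neighbor 3.
Step 10: leaves = {3,11}. Remove smallest leaf 3, emit neighbor 12.
Done: 2 vertices remain (11, 12). Sequence = [2 2 10 4 10 9 11 9 3 12]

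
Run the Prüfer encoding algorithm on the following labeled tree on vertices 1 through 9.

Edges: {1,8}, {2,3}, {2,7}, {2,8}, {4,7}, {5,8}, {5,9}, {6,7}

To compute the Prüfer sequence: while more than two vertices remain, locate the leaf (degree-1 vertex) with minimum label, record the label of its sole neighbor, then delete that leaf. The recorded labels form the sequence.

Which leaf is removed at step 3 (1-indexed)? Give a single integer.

Answer: 4

Derivation:
Step 1: current leaves = {1,3,4,6,9}. Remove leaf 1 (neighbor: 8).
Step 2: current leaves = {3,4,6,9}. Remove leaf 3 (neighbor: 2).
Step 3: current leaves = {4,6,9}. Remove leaf 4 (neighbor: 7).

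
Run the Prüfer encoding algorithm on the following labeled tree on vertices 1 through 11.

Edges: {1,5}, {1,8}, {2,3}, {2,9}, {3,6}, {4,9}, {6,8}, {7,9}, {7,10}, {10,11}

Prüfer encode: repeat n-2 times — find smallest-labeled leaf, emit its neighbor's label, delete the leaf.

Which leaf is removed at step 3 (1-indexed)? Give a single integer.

Answer: 1

Derivation:
Step 1: current leaves = {4,5,11}. Remove leaf 4 (neighbor: 9).
Step 2: current leaves = {5,11}. Remove leaf 5 (neighbor: 1).
Step 3: current leaves = {1,11}. Remove leaf 1 (neighbor: 8).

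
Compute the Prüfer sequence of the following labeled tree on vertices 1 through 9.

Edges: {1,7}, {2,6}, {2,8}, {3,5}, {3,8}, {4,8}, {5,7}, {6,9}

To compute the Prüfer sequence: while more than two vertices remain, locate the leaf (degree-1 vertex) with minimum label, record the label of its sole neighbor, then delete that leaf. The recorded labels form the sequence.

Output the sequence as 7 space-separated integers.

Answer: 7 8 5 3 8 2 6

Derivation:
Step 1: leaves = {1,4,9}. Remove smallest leaf 1, emit neighbor 7.
Step 2: leaves = {4,7,9}. Remove smallest leaf 4, emit neighbor 8.
Step 3: leaves = {7,9}. Remove smallest leaf 7, emit neighbor 5.
Step 4: leaves = {5,9}. Remove smallest leaf 5, emit neighbor 3.
Step 5: leaves = {3,9}. Remove smallest leaf 3, emit neighbor 8.
Step 6: leaves = {8,9}. Remove smallest leaf 8, emit neighbor 2.
Step 7: leaves = {2,9}. Remove smallest leaf 2, emit neighbor 6.
Done: 2 vertices remain (6, 9). Sequence = [7 8 5 3 8 2 6]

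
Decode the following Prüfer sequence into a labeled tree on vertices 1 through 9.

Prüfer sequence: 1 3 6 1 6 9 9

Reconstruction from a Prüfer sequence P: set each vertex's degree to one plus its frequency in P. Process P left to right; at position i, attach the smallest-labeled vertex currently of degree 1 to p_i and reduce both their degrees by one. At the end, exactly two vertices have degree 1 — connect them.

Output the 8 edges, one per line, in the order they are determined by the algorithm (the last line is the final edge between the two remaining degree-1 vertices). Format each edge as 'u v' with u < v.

Answer: 1 2
3 4
3 6
1 5
1 6
6 9
7 9
8 9

Derivation:
Initial degrees: {1:3, 2:1, 3:2, 4:1, 5:1, 6:3, 7:1, 8:1, 9:3}
Step 1: smallest deg-1 vertex = 2, p_1 = 1. Add edge {1,2}. Now deg[2]=0, deg[1]=2.
Step 2: smallest deg-1 vertex = 4, p_2 = 3. Add edge {3,4}. Now deg[4]=0, deg[3]=1.
Step 3: smallest deg-1 vertex = 3, p_3 = 6. Add edge {3,6}. Now deg[3]=0, deg[6]=2.
Step 4: smallest deg-1 vertex = 5, p_4 = 1. Add edge {1,5}. Now deg[5]=0, deg[1]=1.
Step 5: smallest deg-1 vertex = 1, p_5 = 6. Add edge {1,6}. Now deg[1]=0, deg[6]=1.
Step 6: smallest deg-1 vertex = 6, p_6 = 9. Add edge {6,9}. Now deg[6]=0, deg[9]=2.
Step 7: smallest deg-1 vertex = 7, p_7 = 9. Add edge {7,9}. Now deg[7]=0, deg[9]=1.
Final: two remaining deg-1 vertices are 8, 9. Add edge {8,9}.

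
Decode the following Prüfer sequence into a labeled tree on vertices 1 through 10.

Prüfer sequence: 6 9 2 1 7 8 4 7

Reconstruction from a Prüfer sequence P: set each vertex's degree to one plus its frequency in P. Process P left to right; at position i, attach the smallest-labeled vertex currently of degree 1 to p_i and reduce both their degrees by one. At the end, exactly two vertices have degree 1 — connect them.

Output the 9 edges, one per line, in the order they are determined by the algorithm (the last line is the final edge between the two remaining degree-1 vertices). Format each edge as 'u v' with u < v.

Initial degrees: {1:2, 2:2, 3:1, 4:2, 5:1, 6:2, 7:3, 8:2, 9:2, 10:1}
Step 1: smallest deg-1 vertex = 3, p_1 = 6. Add edge {3,6}. Now deg[3]=0, deg[6]=1.
Step 2: smallest deg-1 vertex = 5, p_2 = 9. Add edge {5,9}. Now deg[5]=0, deg[9]=1.
Step 3: smallest deg-1 vertex = 6, p_3 = 2. Add edge {2,6}. Now deg[6]=0, deg[2]=1.
Step 4: smallest deg-1 vertex = 2, p_4 = 1. Add edge {1,2}. Now deg[2]=0, deg[1]=1.
Step 5: smallest deg-1 vertex = 1, p_5 = 7. Add edge {1,7}. Now deg[1]=0, deg[7]=2.
Step 6: smallest deg-1 vertex = 9, p_6 = 8. Add edge {8,9}. Now deg[9]=0, deg[8]=1.
Step 7: smallest deg-1 vertex = 8, p_7 = 4. Add edge {4,8}. Now deg[8]=0, deg[4]=1.
Step 8: smallest deg-1 vertex = 4, p_8 = 7. Add edge {4,7}. Now deg[4]=0, deg[7]=1.
Final: two remaining deg-1 vertices are 7, 10. Add edge {7,10}.

Answer: 3 6
5 9
2 6
1 2
1 7
8 9
4 8
4 7
7 10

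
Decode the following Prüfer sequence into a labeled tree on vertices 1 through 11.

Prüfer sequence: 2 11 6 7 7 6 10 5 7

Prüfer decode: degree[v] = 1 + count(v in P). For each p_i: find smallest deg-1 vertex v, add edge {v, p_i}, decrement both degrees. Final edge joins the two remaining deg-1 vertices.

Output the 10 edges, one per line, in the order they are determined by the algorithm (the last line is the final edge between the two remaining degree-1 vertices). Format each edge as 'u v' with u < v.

Answer: 1 2
2 11
3 6
4 7
7 8
6 9
6 10
5 10
5 7
7 11

Derivation:
Initial degrees: {1:1, 2:2, 3:1, 4:1, 5:2, 6:3, 7:4, 8:1, 9:1, 10:2, 11:2}
Step 1: smallest deg-1 vertex = 1, p_1 = 2. Add edge {1,2}. Now deg[1]=0, deg[2]=1.
Step 2: smallest deg-1 vertex = 2, p_2 = 11. Add edge {2,11}. Now deg[2]=0, deg[11]=1.
Step 3: smallest deg-1 vertex = 3, p_3 = 6. Add edge {3,6}. Now deg[3]=0, deg[6]=2.
Step 4: smallest deg-1 vertex = 4, p_4 = 7. Add edge {4,7}. Now deg[4]=0, deg[7]=3.
Step 5: smallest deg-1 vertex = 8, p_5 = 7. Add edge {7,8}. Now deg[8]=0, deg[7]=2.
Step 6: smallest deg-1 vertex = 9, p_6 = 6. Add edge {6,9}. Now deg[9]=0, deg[6]=1.
Step 7: smallest deg-1 vertex = 6, p_7 = 10. Add edge {6,10}. Now deg[6]=0, deg[10]=1.
Step 8: smallest deg-1 vertex = 10, p_8 = 5. Add edge {5,10}. Now deg[10]=0, deg[5]=1.
Step 9: smallest deg-1 vertex = 5, p_9 = 7. Add edge {5,7}. Now deg[5]=0, deg[7]=1.
Final: two remaining deg-1 vertices are 7, 11. Add edge {7,11}.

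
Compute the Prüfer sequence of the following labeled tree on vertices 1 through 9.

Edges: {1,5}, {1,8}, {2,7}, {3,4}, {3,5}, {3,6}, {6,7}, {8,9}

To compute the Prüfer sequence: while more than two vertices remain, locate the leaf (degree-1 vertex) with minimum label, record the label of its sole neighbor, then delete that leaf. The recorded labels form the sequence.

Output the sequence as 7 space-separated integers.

Step 1: leaves = {2,4,9}. Remove smallest leaf 2, emit neighbor 7.
Step 2: leaves = {4,7,9}. Remove smallest leaf 4, emit neighbor 3.
Step 3: leaves = {7,9}. Remove smallest leaf 7, emit neighbor 6.
Step 4: leaves = {6,9}. Remove smallest leaf 6, emit neighbor 3.
Step 5: leaves = {3,9}. Remove smallest leaf 3, emit neighbor 5.
Step 6: leaves = {5,9}. Remove smallest leaf 5, emit neighbor 1.
Step 7: leaves = {1,9}. Remove smallest leaf 1, emit neighbor 8.
Done: 2 vertices remain (8, 9). Sequence = [7 3 6 3 5 1 8]

Answer: 7 3 6 3 5 1 8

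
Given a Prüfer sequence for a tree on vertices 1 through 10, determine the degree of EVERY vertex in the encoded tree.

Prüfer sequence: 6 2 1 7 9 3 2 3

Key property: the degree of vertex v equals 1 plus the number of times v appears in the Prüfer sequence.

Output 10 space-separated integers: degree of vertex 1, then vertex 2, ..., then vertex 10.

Answer: 2 3 3 1 1 2 2 1 2 1

Derivation:
p_1 = 6: count[6] becomes 1
p_2 = 2: count[2] becomes 1
p_3 = 1: count[1] becomes 1
p_4 = 7: count[7] becomes 1
p_5 = 9: count[9] becomes 1
p_6 = 3: count[3] becomes 1
p_7 = 2: count[2] becomes 2
p_8 = 3: count[3] becomes 2
Degrees (1 + count): deg[1]=1+1=2, deg[2]=1+2=3, deg[3]=1+2=3, deg[4]=1+0=1, deg[5]=1+0=1, deg[6]=1+1=2, deg[7]=1+1=2, deg[8]=1+0=1, deg[9]=1+1=2, deg[10]=1+0=1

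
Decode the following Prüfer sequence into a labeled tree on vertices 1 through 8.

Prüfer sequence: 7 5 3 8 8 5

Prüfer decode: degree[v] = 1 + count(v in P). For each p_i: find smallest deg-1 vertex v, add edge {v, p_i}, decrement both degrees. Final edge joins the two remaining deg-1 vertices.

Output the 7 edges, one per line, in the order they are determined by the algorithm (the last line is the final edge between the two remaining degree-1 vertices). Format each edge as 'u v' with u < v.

Answer: 1 7
2 5
3 4
3 8
6 8
5 7
5 8

Derivation:
Initial degrees: {1:1, 2:1, 3:2, 4:1, 5:3, 6:1, 7:2, 8:3}
Step 1: smallest deg-1 vertex = 1, p_1 = 7. Add edge {1,7}. Now deg[1]=0, deg[7]=1.
Step 2: smallest deg-1 vertex = 2, p_2 = 5. Add edge {2,5}. Now deg[2]=0, deg[5]=2.
Step 3: smallest deg-1 vertex = 4, p_3 = 3. Add edge {3,4}. Now deg[4]=0, deg[3]=1.
Step 4: smallest deg-1 vertex = 3, p_4 = 8. Add edge {3,8}. Now deg[3]=0, deg[8]=2.
Step 5: smallest deg-1 vertex = 6, p_5 = 8. Add edge {6,8}. Now deg[6]=0, deg[8]=1.
Step 6: smallest deg-1 vertex = 7, p_6 = 5. Add edge {5,7}. Now deg[7]=0, deg[5]=1.
Final: two remaining deg-1 vertices are 5, 8. Add edge {5,8}.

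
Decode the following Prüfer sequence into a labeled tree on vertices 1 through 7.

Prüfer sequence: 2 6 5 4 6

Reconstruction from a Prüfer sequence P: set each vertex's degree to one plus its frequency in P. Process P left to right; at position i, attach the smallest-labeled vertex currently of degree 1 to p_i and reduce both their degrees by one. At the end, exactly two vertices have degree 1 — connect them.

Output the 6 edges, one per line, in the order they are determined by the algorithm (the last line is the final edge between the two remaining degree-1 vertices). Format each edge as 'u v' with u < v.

Answer: 1 2
2 6
3 5
4 5
4 6
6 7

Derivation:
Initial degrees: {1:1, 2:2, 3:1, 4:2, 5:2, 6:3, 7:1}
Step 1: smallest deg-1 vertex = 1, p_1 = 2. Add edge {1,2}. Now deg[1]=0, deg[2]=1.
Step 2: smallest deg-1 vertex = 2, p_2 = 6. Add edge {2,6}. Now deg[2]=0, deg[6]=2.
Step 3: smallest deg-1 vertex = 3, p_3 = 5. Add edge {3,5}. Now deg[3]=0, deg[5]=1.
Step 4: smallest deg-1 vertex = 5, p_4 = 4. Add edge {4,5}. Now deg[5]=0, deg[4]=1.
Step 5: smallest deg-1 vertex = 4, p_5 = 6. Add edge {4,6}. Now deg[4]=0, deg[6]=1.
Final: two remaining deg-1 vertices are 6, 7. Add edge {6,7}.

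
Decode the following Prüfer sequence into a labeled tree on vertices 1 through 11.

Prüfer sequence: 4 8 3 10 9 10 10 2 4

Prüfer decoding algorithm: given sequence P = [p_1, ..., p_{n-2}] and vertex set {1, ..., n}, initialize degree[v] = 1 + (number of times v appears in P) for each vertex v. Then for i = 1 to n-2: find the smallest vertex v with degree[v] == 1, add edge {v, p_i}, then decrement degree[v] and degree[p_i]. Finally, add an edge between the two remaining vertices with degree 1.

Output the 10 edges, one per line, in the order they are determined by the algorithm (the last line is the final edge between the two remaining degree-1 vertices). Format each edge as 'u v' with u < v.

Initial degrees: {1:1, 2:2, 3:2, 4:3, 5:1, 6:1, 7:1, 8:2, 9:2, 10:4, 11:1}
Step 1: smallest deg-1 vertex = 1, p_1 = 4. Add edge {1,4}. Now deg[1]=0, deg[4]=2.
Step 2: smallest deg-1 vertex = 5, p_2 = 8. Add edge {5,8}. Now deg[5]=0, deg[8]=1.
Step 3: smallest deg-1 vertex = 6, p_3 = 3. Add edge {3,6}. Now deg[6]=0, deg[3]=1.
Step 4: smallest deg-1 vertex = 3, p_4 = 10. Add edge {3,10}. Now deg[3]=0, deg[10]=3.
Step 5: smallest deg-1 vertex = 7, p_5 = 9. Add edge {7,9}. Now deg[7]=0, deg[9]=1.
Step 6: smallest deg-1 vertex = 8, p_6 = 10. Add edge {8,10}. Now deg[8]=0, deg[10]=2.
Step 7: smallest deg-1 vertex = 9, p_7 = 10. Add edge {9,10}. Now deg[9]=0, deg[10]=1.
Step 8: smallest deg-1 vertex = 10, p_8 = 2. Add edge {2,10}. Now deg[10]=0, deg[2]=1.
Step 9: smallest deg-1 vertex = 2, p_9 = 4. Add edge {2,4}. Now deg[2]=0, deg[4]=1.
Final: two remaining deg-1 vertices are 4, 11. Add edge {4,11}.

Answer: 1 4
5 8
3 6
3 10
7 9
8 10
9 10
2 10
2 4
4 11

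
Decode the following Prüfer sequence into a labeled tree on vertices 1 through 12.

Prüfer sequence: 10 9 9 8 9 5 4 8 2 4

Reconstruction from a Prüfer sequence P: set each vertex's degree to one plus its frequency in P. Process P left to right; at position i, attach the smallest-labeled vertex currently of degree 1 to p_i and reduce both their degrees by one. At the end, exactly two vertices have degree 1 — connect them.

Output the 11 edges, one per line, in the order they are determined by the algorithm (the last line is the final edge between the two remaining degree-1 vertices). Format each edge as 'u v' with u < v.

Initial degrees: {1:1, 2:2, 3:1, 4:3, 5:2, 6:1, 7:1, 8:3, 9:4, 10:2, 11:1, 12:1}
Step 1: smallest deg-1 vertex = 1, p_1 = 10. Add edge {1,10}. Now deg[1]=0, deg[10]=1.
Step 2: smallest deg-1 vertex = 3, p_2 = 9. Add edge {3,9}. Now deg[3]=0, deg[9]=3.
Step 3: smallest deg-1 vertex = 6, p_3 = 9. Add edge {6,9}. Now deg[6]=0, deg[9]=2.
Step 4: smallest deg-1 vertex = 7, p_4 = 8. Add edge {7,8}. Now deg[7]=0, deg[8]=2.
Step 5: smallest deg-1 vertex = 10, p_5 = 9. Add edge {9,10}. Now deg[10]=0, deg[9]=1.
Step 6: smallest deg-1 vertex = 9, p_6 = 5. Add edge {5,9}. Now deg[9]=0, deg[5]=1.
Step 7: smallest deg-1 vertex = 5, p_7 = 4. Add edge {4,5}. Now deg[5]=0, deg[4]=2.
Step 8: smallest deg-1 vertex = 11, p_8 = 8. Add edge {8,11}. Now deg[11]=0, deg[8]=1.
Step 9: smallest deg-1 vertex = 8, p_9 = 2. Add edge {2,8}. Now deg[8]=0, deg[2]=1.
Step 10: smallest deg-1 vertex = 2, p_10 = 4. Add edge {2,4}. Now deg[2]=0, deg[4]=1.
Final: two remaining deg-1 vertices are 4, 12. Add edge {4,12}.

Answer: 1 10
3 9
6 9
7 8
9 10
5 9
4 5
8 11
2 8
2 4
4 12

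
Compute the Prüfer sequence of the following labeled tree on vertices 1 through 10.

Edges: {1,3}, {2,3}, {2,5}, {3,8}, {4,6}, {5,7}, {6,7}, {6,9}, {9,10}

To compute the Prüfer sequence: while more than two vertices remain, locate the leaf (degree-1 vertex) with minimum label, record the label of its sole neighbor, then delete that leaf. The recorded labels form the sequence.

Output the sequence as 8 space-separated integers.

Step 1: leaves = {1,4,8,10}. Remove smallest leaf 1, emit neighbor 3.
Step 2: leaves = {4,8,10}. Remove smallest leaf 4, emit neighbor 6.
Step 3: leaves = {8,10}. Remove smallest leaf 8, emit neighbor 3.
Step 4: leaves = {3,10}. Remove smallest leaf 3, emit neighbor 2.
Step 5: leaves = {2,10}. Remove smallest leaf 2, emit neighbor 5.
Step 6: leaves = {5,10}. Remove smallest leaf 5, emit neighbor 7.
Step 7: leaves = {7,10}. Remove smallest leaf 7, emit neighbor 6.
Step 8: leaves = {6,10}. Remove smallest leaf 6, emit neighbor 9.
Done: 2 vertices remain (9, 10). Sequence = [3 6 3 2 5 7 6 9]

Answer: 3 6 3 2 5 7 6 9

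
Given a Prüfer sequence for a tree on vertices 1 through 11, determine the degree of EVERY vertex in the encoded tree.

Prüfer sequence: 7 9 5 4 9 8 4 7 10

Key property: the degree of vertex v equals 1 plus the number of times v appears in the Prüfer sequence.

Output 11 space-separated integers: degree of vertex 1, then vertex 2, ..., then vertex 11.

p_1 = 7: count[7] becomes 1
p_2 = 9: count[9] becomes 1
p_3 = 5: count[5] becomes 1
p_4 = 4: count[4] becomes 1
p_5 = 9: count[9] becomes 2
p_6 = 8: count[8] becomes 1
p_7 = 4: count[4] becomes 2
p_8 = 7: count[7] becomes 2
p_9 = 10: count[10] becomes 1
Degrees (1 + count): deg[1]=1+0=1, deg[2]=1+0=1, deg[3]=1+0=1, deg[4]=1+2=3, deg[5]=1+1=2, deg[6]=1+0=1, deg[7]=1+2=3, deg[8]=1+1=2, deg[9]=1+2=3, deg[10]=1+1=2, deg[11]=1+0=1

Answer: 1 1 1 3 2 1 3 2 3 2 1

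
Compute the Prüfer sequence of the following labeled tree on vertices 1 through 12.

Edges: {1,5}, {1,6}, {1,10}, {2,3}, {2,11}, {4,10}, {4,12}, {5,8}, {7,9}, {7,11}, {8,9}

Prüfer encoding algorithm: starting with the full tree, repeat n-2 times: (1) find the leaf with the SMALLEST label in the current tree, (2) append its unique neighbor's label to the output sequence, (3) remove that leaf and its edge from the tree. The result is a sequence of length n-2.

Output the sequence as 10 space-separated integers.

Step 1: leaves = {3,6,12}. Remove smallest leaf 3, emit neighbor 2.
Step 2: leaves = {2,6,12}. Remove smallest leaf 2, emit neighbor 11.
Step 3: leaves = {6,11,12}. Remove smallest leaf 6, emit neighbor 1.
Step 4: leaves = {11,12}. Remove smallest leaf 11, emit neighbor 7.
Step 5: leaves = {7,12}. Remove smallest leaf 7, emit neighbor 9.
Step 6: leaves = {9,12}. Remove smallest leaf 9, emit neighbor 8.
Step 7: leaves = {8,12}. Remove smallest leaf 8, emit neighbor 5.
Step 8: leaves = {5,12}. Remove smallest leaf 5, emit neighbor 1.
Step 9: leaves = {1,12}. Remove smallest leaf 1, emit neighbor 10.
Step 10: leaves = {10,12}. Remove smallest leaf 10, emit neighbor 4.
Done: 2 vertices remain (4, 12). Sequence = [2 11 1 7 9 8 5 1 10 4]

Answer: 2 11 1 7 9 8 5 1 10 4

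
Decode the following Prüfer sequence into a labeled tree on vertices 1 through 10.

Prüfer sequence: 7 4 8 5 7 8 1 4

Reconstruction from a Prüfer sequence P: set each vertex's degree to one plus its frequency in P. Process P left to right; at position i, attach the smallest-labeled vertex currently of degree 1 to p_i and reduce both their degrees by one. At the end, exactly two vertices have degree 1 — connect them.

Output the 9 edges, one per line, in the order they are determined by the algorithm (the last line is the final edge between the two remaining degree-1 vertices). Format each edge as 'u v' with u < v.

Initial degrees: {1:2, 2:1, 3:1, 4:3, 5:2, 6:1, 7:3, 8:3, 9:1, 10:1}
Step 1: smallest deg-1 vertex = 2, p_1 = 7. Add edge {2,7}. Now deg[2]=0, deg[7]=2.
Step 2: smallest deg-1 vertex = 3, p_2 = 4. Add edge {3,4}. Now deg[3]=0, deg[4]=2.
Step 3: smallest deg-1 vertex = 6, p_3 = 8. Add edge {6,8}. Now deg[6]=0, deg[8]=2.
Step 4: smallest deg-1 vertex = 9, p_4 = 5. Add edge {5,9}. Now deg[9]=0, deg[5]=1.
Step 5: smallest deg-1 vertex = 5, p_5 = 7. Add edge {5,7}. Now deg[5]=0, deg[7]=1.
Step 6: smallest deg-1 vertex = 7, p_6 = 8. Add edge {7,8}. Now deg[7]=0, deg[8]=1.
Step 7: smallest deg-1 vertex = 8, p_7 = 1. Add edge {1,8}. Now deg[8]=0, deg[1]=1.
Step 8: smallest deg-1 vertex = 1, p_8 = 4. Add edge {1,4}. Now deg[1]=0, deg[4]=1.
Final: two remaining deg-1 vertices are 4, 10. Add edge {4,10}.

Answer: 2 7
3 4
6 8
5 9
5 7
7 8
1 8
1 4
4 10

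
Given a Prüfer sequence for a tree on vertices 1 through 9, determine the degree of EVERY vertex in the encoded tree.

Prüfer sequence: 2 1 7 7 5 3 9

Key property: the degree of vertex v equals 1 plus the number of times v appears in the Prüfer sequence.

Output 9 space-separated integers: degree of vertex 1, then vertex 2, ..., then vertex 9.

Answer: 2 2 2 1 2 1 3 1 2

Derivation:
p_1 = 2: count[2] becomes 1
p_2 = 1: count[1] becomes 1
p_3 = 7: count[7] becomes 1
p_4 = 7: count[7] becomes 2
p_5 = 5: count[5] becomes 1
p_6 = 3: count[3] becomes 1
p_7 = 9: count[9] becomes 1
Degrees (1 + count): deg[1]=1+1=2, deg[2]=1+1=2, deg[3]=1+1=2, deg[4]=1+0=1, deg[5]=1+1=2, deg[6]=1+0=1, deg[7]=1+2=3, deg[8]=1+0=1, deg[9]=1+1=2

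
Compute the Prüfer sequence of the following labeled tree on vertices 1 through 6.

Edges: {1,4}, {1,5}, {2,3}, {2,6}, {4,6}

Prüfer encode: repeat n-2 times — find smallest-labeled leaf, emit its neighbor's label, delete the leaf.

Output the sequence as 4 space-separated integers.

Answer: 2 6 1 4

Derivation:
Step 1: leaves = {3,5}. Remove smallest leaf 3, emit neighbor 2.
Step 2: leaves = {2,5}. Remove smallest leaf 2, emit neighbor 6.
Step 3: leaves = {5,6}. Remove smallest leaf 5, emit neighbor 1.
Step 4: leaves = {1,6}. Remove smallest leaf 1, emit neighbor 4.
Done: 2 vertices remain (4, 6). Sequence = [2 6 1 4]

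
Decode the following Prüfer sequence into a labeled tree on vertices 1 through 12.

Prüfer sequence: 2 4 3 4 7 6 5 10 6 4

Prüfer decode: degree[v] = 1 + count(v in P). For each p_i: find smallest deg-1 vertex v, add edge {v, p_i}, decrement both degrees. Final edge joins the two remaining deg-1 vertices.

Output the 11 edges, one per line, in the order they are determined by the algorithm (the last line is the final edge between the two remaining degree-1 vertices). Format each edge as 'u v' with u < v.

Answer: 1 2
2 4
3 8
3 4
7 9
6 7
5 11
5 10
6 10
4 6
4 12

Derivation:
Initial degrees: {1:1, 2:2, 3:2, 4:4, 5:2, 6:3, 7:2, 8:1, 9:1, 10:2, 11:1, 12:1}
Step 1: smallest deg-1 vertex = 1, p_1 = 2. Add edge {1,2}. Now deg[1]=0, deg[2]=1.
Step 2: smallest deg-1 vertex = 2, p_2 = 4. Add edge {2,4}. Now deg[2]=0, deg[4]=3.
Step 3: smallest deg-1 vertex = 8, p_3 = 3. Add edge {3,8}. Now deg[8]=0, deg[3]=1.
Step 4: smallest deg-1 vertex = 3, p_4 = 4. Add edge {3,4}. Now deg[3]=0, deg[4]=2.
Step 5: smallest deg-1 vertex = 9, p_5 = 7. Add edge {7,9}. Now deg[9]=0, deg[7]=1.
Step 6: smallest deg-1 vertex = 7, p_6 = 6. Add edge {6,7}. Now deg[7]=0, deg[6]=2.
Step 7: smallest deg-1 vertex = 11, p_7 = 5. Add edge {5,11}. Now deg[11]=0, deg[5]=1.
Step 8: smallest deg-1 vertex = 5, p_8 = 10. Add edge {5,10}. Now deg[5]=0, deg[10]=1.
Step 9: smallest deg-1 vertex = 10, p_9 = 6. Add edge {6,10}. Now deg[10]=0, deg[6]=1.
Step 10: smallest deg-1 vertex = 6, p_10 = 4. Add edge {4,6}. Now deg[6]=0, deg[4]=1.
Final: two remaining deg-1 vertices are 4, 12. Add edge {4,12}.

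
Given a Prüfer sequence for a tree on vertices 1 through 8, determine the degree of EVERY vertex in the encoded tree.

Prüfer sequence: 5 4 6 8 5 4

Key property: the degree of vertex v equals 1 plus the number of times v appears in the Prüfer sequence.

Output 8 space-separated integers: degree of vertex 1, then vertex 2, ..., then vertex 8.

p_1 = 5: count[5] becomes 1
p_2 = 4: count[4] becomes 1
p_3 = 6: count[6] becomes 1
p_4 = 8: count[8] becomes 1
p_5 = 5: count[5] becomes 2
p_6 = 4: count[4] becomes 2
Degrees (1 + count): deg[1]=1+0=1, deg[2]=1+0=1, deg[3]=1+0=1, deg[4]=1+2=3, deg[5]=1+2=3, deg[6]=1+1=2, deg[7]=1+0=1, deg[8]=1+1=2

Answer: 1 1 1 3 3 2 1 2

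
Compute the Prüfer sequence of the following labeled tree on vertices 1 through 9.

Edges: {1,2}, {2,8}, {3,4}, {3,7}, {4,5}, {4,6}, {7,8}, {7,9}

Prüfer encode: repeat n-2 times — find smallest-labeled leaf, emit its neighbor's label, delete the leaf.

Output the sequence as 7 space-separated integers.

Answer: 2 8 4 4 3 7 7

Derivation:
Step 1: leaves = {1,5,6,9}. Remove smallest leaf 1, emit neighbor 2.
Step 2: leaves = {2,5,6,9}. Remove smallest leaf 2, emit neighbor 8.
Step 3: leaves = {5,6,8,9}. Remove smallest leaf 5, emit neighbor 4.
Step 4: leaves = {6,8,9}. Remove smallest leaf 6, emit neighbor 4.
Step 5: leaves = {4,8,9}. Remove smallest leaf 4, emit neighbor 3.
Step 6: leaves = {3,8,9}. Remove smallest leaf 3, emit neighbor 7.
Step 7: leaves = {8,9}. Remove smallest leaf 8, emit neighbor 7.
Done: 2 vertices remain (7, 9). Sequence = [2 8 4 4 3 7 7]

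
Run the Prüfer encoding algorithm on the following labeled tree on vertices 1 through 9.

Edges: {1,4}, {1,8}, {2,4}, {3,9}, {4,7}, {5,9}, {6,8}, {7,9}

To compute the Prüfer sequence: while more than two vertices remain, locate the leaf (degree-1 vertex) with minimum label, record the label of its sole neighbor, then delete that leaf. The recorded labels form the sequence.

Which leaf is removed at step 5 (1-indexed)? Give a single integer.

Answer: 8

Derivation:
Step 1: current leaves = {2,3,5,6}. Remove leaf 2 (neighbor: 4).
Step 2: current leaves = {3,5,6}. Remove leaf 3 (neighbor: 9).
Step 3: current leaves = {5,6}. Remove leaf 5 (neighbor: 9).
Step 4: current leaves = {6,9}. Remove leaf 6 (neighbor: 8).
Step 5: current leaves = {8,9}. Remove leaf 8 (neighbor: 1).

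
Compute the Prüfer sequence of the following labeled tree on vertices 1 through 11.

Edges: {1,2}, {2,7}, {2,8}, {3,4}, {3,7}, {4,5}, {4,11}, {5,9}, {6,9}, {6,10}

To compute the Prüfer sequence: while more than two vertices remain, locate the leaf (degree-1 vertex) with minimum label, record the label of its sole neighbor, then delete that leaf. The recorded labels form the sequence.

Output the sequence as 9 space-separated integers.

Answer: 2 2 7 3 4 6 9 5 4

Derivation:
Step 1: leaves = {1,8,10,11}. Remove smallest leaf 1, emit neighbor 2.
Step 2: leaves = {8,10,11}. Remove smallest leaf 8, emit neighbor 2.
Step 3: leaves = {2,10,11}. Remove smallest leaf 2, emit neighbor 7.
Step 4: leaves = {7,10,11}. Remove smallest leaf 7, emit neighbor 3.
Step 5: leaves = {3,10,11}. Remove smallest leaf 3, emit neighbor 4.
Step 6: leaves = {10,11}. Remove smallest leaf 10, emit neighbor 6.
Step 7: leaves = {6,11}. Remove smallest leaf 6, emit neighbor 9.
Step 8: leaves = {9,11}. Remove smallest leaf 9, emit neighbor 5.
Step 9: leaves = {5,11}. Remove smallest leaf 5, emit neighbor 4.
Done: 2 vertices remain (4, 11). Sequence = [2 2 7 3 4 6 9 5 4]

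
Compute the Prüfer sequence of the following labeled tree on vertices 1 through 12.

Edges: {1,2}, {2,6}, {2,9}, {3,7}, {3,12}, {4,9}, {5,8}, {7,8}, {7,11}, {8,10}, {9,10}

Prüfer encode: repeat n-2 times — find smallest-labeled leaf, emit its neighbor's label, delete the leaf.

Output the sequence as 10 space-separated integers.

Answer: 2 9 8 2 9 10 8 7 7 3

Derivation:
Step 1: leaves = {1,4,5,6,11,12}. Remove smallest leaf 1, emit neighbor 2.
Step 2: leaves = {4,5,6,11,12}. Remove smallest leaf 4, emit neighbor 9.
Step 3: leaves = {5,6,11,12}. Remove smallest leaf 5, emit neighbor 8.
Step 4: leaves = {6,11,12}. Remove smallest leaf 6, emit neighbor 2.
Step 5: leaves = {2,11,12}. Remove smallest leaf 2, emit neighbor 9.
Step 6: leaves = {9,11,12}. Remove smallest leaf 9, emit neighbor 10.
Step 7: leaves = {10,11,12}. Remove smallest leaf 10, emit neighbor 8.
Step 8: leaves = {8,11,12}. Remove smallest leaf 8, emit neighbor 7.
Step 9: leaves = {11,12}. Remove smallest leaf 11, emit neighbor 7.
Step 10: leaves = {7,12}. Remove smallest leaf 7, emit neighbor 3.
Done: 2 vertices remain (3, 12). Sequence = [2 9 8 2 9 10 8 7 7 3]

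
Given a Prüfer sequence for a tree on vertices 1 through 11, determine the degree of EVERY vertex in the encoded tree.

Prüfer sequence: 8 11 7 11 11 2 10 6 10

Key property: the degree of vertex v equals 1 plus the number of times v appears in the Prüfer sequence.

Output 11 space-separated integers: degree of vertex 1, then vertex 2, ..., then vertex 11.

Answer: 1 2 1 1 1 2 2 2 1 3 4

Derivation:
p_1 = 8: count[8] becomes 1
p_2 = 11: count[11] becomes 1
p_3 = 7: count[7] becomes 1
p_4 = 11: count[11] becomes 2
p_5 = 11: count[11] becomes 3
p_6 = 2: count[2] becomes 1
p_7 = 10: count[10] becomes 1
p_8 = 6: count[6] becomes 1
p_9 = 10: count[10] becomes 2
Degrees (1 + count): deg[1]=1+0=1, deg[2]=1+1=2, deg[3]=1+0=1, deg[4]=1+0=1, deg[5]=1+0=1, deg[6]=1+1=2, deg[7]=1+1=2, deg[8]=1+1=2, deg[9]=1+0=1, deg[10]=1+2=3, deg[11]=1+3=4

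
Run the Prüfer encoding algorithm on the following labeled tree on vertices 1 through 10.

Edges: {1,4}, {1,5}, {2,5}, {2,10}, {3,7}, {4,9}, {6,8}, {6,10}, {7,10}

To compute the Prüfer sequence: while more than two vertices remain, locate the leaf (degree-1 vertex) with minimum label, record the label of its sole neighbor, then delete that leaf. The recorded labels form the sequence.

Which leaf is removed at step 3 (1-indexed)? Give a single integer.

Step 1: current leaves = {3,8,9}. Remove leaf 3 (neighbor: 7).
Step 2: current leaves = {7,8,9}. Remove leaf 7 (neighbor: 10).
Step 3: current leaves = {8,9}. Remove leaf 8 (neighbor: 6).

Answer: 8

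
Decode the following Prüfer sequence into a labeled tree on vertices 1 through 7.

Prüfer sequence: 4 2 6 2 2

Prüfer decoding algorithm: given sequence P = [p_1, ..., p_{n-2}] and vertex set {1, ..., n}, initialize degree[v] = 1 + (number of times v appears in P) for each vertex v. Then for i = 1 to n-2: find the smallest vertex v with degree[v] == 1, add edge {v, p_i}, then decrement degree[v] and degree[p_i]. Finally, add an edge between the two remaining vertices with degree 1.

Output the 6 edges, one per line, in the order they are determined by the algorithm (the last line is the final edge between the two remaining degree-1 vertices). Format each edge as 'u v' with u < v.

Answer: 1 4
2 3
4 6
2 5
2 6
2 7

Derivation:
Initial degrees: {1:1, 2:4, 3:1, 4:2, 5:1, 6:2, 7:1}
Step 1: smallest deg-1 vertex = 1, p_1 = 4. Add edge {1,4}. Now deg[1]=0, deg[4]=1.
Step 2: smallest deg-1 vertex = 3, p_2 = 2. Add edge {2,3}. Now deg[3]=0, deg[2]=3.
Step 3: smallest deg-1 vertex = 4, p_3 = 6. Add edge {4,6}. Now deg[4]=0, deg[6]=1.
Step 4: smallest deg-1 vertex = 5, p_4 = 2. Add edge {2,5}. Now deg[5]=0, deg[2]=2.
Step 5: smallest deg-1 vertex = 6, p_5 = 2. Add edge {2,6}. Now deg[6]=0, deg[2]=1.
Final: two remaining deg-1 vertices are 2, 7. Add edge {2,7}.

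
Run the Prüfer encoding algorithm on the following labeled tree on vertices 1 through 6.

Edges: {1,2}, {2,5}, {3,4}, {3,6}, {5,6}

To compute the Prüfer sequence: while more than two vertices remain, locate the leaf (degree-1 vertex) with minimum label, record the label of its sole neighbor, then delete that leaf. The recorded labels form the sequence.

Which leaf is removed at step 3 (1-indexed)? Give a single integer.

Step 1: current leaves = {1,4}. Remove leaf 1 (neighbor: 2).
Step 2: current leaves = {2,4}. Remove leaf 2 (neighbor: 5).
Step 3: current leaves = {4,5}. Remove leaf 4 (neighbor: 3).

Answer: 4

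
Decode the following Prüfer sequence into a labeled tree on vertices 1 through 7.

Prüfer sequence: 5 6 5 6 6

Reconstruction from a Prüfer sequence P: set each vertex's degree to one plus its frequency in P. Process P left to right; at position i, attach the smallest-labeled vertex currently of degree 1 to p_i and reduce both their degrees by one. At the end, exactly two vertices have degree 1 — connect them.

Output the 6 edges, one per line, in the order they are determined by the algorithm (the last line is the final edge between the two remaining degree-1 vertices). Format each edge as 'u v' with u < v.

Answer: 1 5
2 6
3 5
4 6
5 6
6 7

Derivation:
Initial degrees: {1:1, 2:1, 3:1, 4:1, 5:3, 6:4, 7:1}
Step 1: smallest deg-1 vertex = 1, p_1 = 5. Add edge {1,5}. Now deg[1]=0, deg[5]=2.
Step 2: smallest deg-1 vertex = 2, p_2 = 6. Add edge {2,6}. Now deg[2]=0, deg[6]=3.
Step 3: smallest deg-1 vertex = 3, p_3 = 5. Add edge {3,5}. Now deg[3]=0, deg[5]=1.
Step 4: smallest deg-1 vertex = 4, p_4 = 6. Add edge {4,6}. Now deg[4]=0, deg[6]=2.
Step 5: smallest deg-1 vertex = 5, p_5 = 6. Add edge {5,6}. Now deg[5]=0, deg[6]=1.
Final: two remaining deg-1 vertices are 6, 7. Add edge {6,7}.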